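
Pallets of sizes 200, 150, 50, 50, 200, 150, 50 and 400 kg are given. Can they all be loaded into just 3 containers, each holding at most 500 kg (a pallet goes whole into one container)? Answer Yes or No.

Yes

A valid assignment using 3 containers:
  container 1: 400 + 50 + 50 = 500
  container 2: 200 + 200 + 50 = 450
  container 3: 150 + 150 = 300
Every load is within 500 kg, so 3 containers suffice.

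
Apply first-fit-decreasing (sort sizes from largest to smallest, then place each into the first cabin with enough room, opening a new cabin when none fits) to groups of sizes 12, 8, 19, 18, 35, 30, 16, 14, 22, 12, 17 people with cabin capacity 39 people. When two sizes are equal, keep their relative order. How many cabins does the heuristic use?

6

Sorted descending: 35, 30, 22, 19, 18, 17, 16, 14, 12, 12, 8.
  35 → cabin 1 (new)  [load 35/39]
  30 → cabin 2 (new)  [load 30/39]
  22 → cabin 3 (new)  [load 22/39]
  19 → cabin 4 (new)  [load 19/39]
  18 → cabin 4  [load 37/39]
  17 → cabin 3  [load 39/39]
  16 → cabin 5 (new)  [load 16/39]
  14 → cabin 5  [load 30/39]
  12 → cabin 6 (new)  [load 12/39]
  12 → cabin 6  [load 24/39]
  8 → cabin 2  [load 38/39]
6 cabins opened.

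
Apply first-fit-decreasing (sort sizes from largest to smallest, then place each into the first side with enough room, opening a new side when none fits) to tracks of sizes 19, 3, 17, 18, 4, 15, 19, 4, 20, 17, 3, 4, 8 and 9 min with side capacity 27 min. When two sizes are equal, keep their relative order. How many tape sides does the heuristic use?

Sorted descending: 20, 19, 19, 18, 17, 17, 15, 9, 8, 4, 4, 4, 3, 3.
  20 → side 1 (new)  [load 20/27]
  19 → side 2 (new)  [load 19/27]
  19 → side 3 (new)  [load 19/27]
  18 → side 4 (new)  [load 18/27]
  17 → side 5 (new)  [load 17/27]
  17 → side 6 (new)  [load 17/27]
  15 → side 7 (new)  [load 15/27]
  9 → side 4  [load 27/27]
  8 → side 2  [load 27/27]
  4 → side 1  [load 24/27]
  4 → side 3  [load 23/27]
  4 → side 3  [load 27/27]
  3 → side 1  [load 27/27]
  3 → side 5  [load 20/27]
7 tape sides opened.

7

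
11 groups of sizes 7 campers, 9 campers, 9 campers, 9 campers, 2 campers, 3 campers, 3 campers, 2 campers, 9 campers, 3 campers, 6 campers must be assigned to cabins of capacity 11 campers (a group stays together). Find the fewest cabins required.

7

Total = 9 + 9 + 9 + 9 + 7 + 6 + 3 + 3 + 3 + 2 + 2 = 62 campers.
Lower bound: ⌈62/11⌉ = 6 cabins.
A packing using 7 cabins:
  cabin 1: 9 + 2 = 11
  cabin 2: 9 + 2 = 11
  cabin 3: 9 = 9
  cabin 4: 9 = 9
  cabin 5: 7 + 3 = 10
  cabin 6: 6 + 3 = 9
  cabin 7: 3 = 3
No arrangement into 6 cabins stays within capacity, so 7 is optimal.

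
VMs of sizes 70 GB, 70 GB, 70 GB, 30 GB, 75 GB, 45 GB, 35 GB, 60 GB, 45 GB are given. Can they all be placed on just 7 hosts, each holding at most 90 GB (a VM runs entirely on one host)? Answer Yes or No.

A valid assignment using 7 hosts:
  host 1: 75 = 75
  host 2: 70 = 70
  host 3: 70 = 70
  host 4: 70 = 70
  host 5: 60 + 30 = 90
  host 6: 45 + 45 = 90
  host 7: 35 = 35
Every load is within 90 GB, so 7 hosts suffice.

Yes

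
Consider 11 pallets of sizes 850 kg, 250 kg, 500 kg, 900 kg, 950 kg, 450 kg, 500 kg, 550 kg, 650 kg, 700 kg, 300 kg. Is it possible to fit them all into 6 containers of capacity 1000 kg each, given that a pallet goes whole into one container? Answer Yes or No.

Total = 6600 kg; ⌈6600/1000⌉ = 7.
At least 7 containers are required, but only 6 are allowed.

No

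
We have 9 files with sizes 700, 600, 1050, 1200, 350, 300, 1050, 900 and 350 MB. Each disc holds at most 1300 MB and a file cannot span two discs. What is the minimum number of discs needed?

Total = 1200 + 1050 + 1050 + 900 + 700 + 600 + 350 + 350 + 300 = 6500 MB.
Lower bound: ⌈6500/1300⌉ = 5 discs.
A packing using 6 discs:
  disc 1: 1200 = 1200
  disc 2: 1050 = 1050
  disc 3: 1050 = 1050
  disc 4: 900 + 350 = 1250
  disc 5: 700 + 600 = 1300
  disc 6: 350 + 300 = 650
No arrangement into 5 discs stays within capacity, so 6 is optimal.

6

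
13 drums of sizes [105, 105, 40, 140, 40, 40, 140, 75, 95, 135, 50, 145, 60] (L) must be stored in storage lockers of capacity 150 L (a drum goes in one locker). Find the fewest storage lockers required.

9

Total = 145 + 140 + 140 + 135 + 105 + 105 + 95 + 75 + 60 + 50 + 40 + 40 + 40 = 1170 L.
Lower bound: ⌈1170/150⌉ = 8 storage lockers.
A packing using 9 storage lockers:
  locker 1: 145 = 145
  locker 2: 140 = 140
  locker 3: 140 = 140
  locker 4: 135 = 135
  locker 5: 105 + 40 = 145
  locker 6: 105 + 40 = 145
  locker 7: 95 + 50 = 145
  locker 8: 75 + 60 = 135
  locker 9: 40 = 40
No arrangement into 8 storage lockers stays within capacity, so 9 is optimal.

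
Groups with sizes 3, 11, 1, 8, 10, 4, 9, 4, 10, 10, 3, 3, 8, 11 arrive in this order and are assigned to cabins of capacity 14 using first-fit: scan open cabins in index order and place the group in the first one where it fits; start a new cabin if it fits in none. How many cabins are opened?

  3 → cabin 1 (new)  [load 3/14]
  11 → cabin 1  [load 14/14]
  1 → cabin 2 (new)  [load 1/14]
  8 → cabin 2  [load 9/14]
  10 → cabin 3 (new)  [load 10/14]
  4 → cabin 2  [load 13/14]
  9 → cabin 4 (new)  [load 9/14]
  4 → cabin 3  [load 14/14]
  10 → cabin 5 (new)  [load 10/14]
  10 → cabin 6 (new)  [load 10/14]
  3 → cabin 4  [load 12/14]
  3 → cabin 5  [load 13/14]
  8 → cabin 7 (new)  [load 8/14]
  11 → cabin 8 (new)  [load 11/14]
8 cabins opened.

8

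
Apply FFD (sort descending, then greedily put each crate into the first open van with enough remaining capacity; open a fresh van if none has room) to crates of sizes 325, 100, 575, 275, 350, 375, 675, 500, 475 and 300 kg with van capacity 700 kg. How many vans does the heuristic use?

Sorted descending: 675, 575, 500, 475, 375, 350, 325, 300, 275, 100.
  675 → van 1 (new)  [load 675/700]
  575 → van 2 (new)  [load 575/700]
  500 → van 3 (new)  [load 500/700]
  475 → van 4 (new)  [load 475/700]
  375 → van 5 (new)  [load 375/700]
  350 → van 6 (new)  [load 350/700]
  325 → van 5  [load 700/700]
  300 → van 6  [load 650/700]
  275 → van 7 (new)  [load 275/700]
  100 → van 2  [load 675/700]
7 vans opened.

7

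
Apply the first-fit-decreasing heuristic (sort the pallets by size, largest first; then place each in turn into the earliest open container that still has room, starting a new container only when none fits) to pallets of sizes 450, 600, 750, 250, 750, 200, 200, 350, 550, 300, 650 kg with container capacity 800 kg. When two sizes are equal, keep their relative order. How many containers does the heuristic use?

7

Sorted descending: 750, 750, 650, 600, 550, 450, 350, 300, 250, 200, 200.
  750 → container 1 (new)  [load 750/800]
  750 → container 2 (new)  [load 750/800]
  650 → container 3 (new)  [load 650/800]
  600 → container 4 (new)  [load 600/800]
  550 → container 5 (new)  [load 550/800]
  450 → container 6 (new)  [load 450/800]
  350 → container 6  [load 800/800]
  300 → container 7 (new)  [load 300/800]
  250 → container 5  [load 800/800]
  200 → container 4  [load 800/800]
  200 → container 7  [load 500/800]
7 containers opened.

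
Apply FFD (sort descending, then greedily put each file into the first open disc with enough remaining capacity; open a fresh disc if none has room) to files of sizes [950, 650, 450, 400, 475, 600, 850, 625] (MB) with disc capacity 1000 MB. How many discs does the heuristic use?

Sorted descending: 950, 850, 650, 625, 600, 475, 450, 400.
  950 → disc 1 (new)  [load 950/1000]
  850 → disc 2 (new)  [load 850/1000]
  650 → disc 3 (new)  [load 650/1000]
  625 → disc 4 (new)  [load 625/1000]
  600 → disc 5 (new)  [load 600/1000]
  475 → disc 6 (new)  [load 475/1000]
  450 → disc 6  [load 925/1000]
  400 → disc 5  [load 1000/1000]
6 discs opened.

6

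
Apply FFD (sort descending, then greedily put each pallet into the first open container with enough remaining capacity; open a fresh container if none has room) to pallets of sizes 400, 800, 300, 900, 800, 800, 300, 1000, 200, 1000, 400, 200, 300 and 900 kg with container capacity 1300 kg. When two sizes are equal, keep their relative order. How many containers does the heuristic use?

Sorted descending: 1000, 1000, 900, 900, 800, 800, 800, 400, 400, 300, 300, 300, 200, 200.
  1000 → container 1 (new)  [load 1000/1300]
  1000 → container 2 (new)  [load 1000/1300]
  900 → container 3 (new)  [load 900/1300]
  900 → container 4 (new)  [load 900/1300]
  800 → container 5 (new)  [load 800/1300]
  800 → container 6 (new)  [load 800/1300]
  800 → container 7 (new)  [load 800/1300]
  400 → container 3  [load 1300/1300]
  400 → container 4  [load 1300/1300]
  300 → container 1  [load 1300/1300]
  300 → container 2  [load 1300/1300]
  300 → container 5  [load 1100/1300]
  200 → container 5  [load 1300/1300]
  200 → container 6  [load 1000/1300]
7 containers opened.

7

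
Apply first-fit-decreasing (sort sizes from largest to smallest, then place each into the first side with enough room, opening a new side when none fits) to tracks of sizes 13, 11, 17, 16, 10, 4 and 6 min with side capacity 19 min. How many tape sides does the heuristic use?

Sorted descending: 17, 16, 13, 11, 10, 6, 4.
  17 → side 1 (new)  [load 17/19]
  16 → side 2 (new)  [load 16/19]
  13 → side 3 (new)  [load 13/19]
  11 → side 4 (new)  [load 11/19]
  10 → side 5 (new)  [load 10/19]
  6 → side 3  [load 19/19]
  4 → side 4  [load 15/19]
5 tape sides opened.

5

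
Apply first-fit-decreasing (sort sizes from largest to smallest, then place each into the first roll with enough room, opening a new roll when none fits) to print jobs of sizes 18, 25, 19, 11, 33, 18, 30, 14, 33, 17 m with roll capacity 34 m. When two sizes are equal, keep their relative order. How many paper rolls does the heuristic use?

8

Sorted descending: 33, 33, 30, 25, 19, 18, 18, 17, 14, 11.
  33 → roll 1 (new)  [load 33/34]
  33 → roll 2 (new)  [load 33/34]
  30 → roll 3 (new)  [load 30/34]
  25 → roll 4 (new)  [load 25/34]
  19 → roll 5 (new)  [load 19/34]
  18 → roll 6 (new)  [load 18/34]
  18 → roll 7 (new)  [load 18/34]
  17 → roll 8 (new)  [load 17/34]
  14 → roll 5  [load 33/34]
  11 → roll 6  [load 29/34]
8 paper rolls opened.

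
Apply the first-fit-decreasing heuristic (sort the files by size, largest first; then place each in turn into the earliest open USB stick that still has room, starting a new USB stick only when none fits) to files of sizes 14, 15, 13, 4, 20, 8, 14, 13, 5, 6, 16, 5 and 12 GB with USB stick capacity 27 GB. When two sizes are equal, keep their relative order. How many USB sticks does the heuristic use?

6

Sorted descending: 20, 16, 15, 14, 14, 13, 13, 12, 8, 6, 5, 5, 4.
  20 → USB stick 1 (new)  [load 20/27]
  16 → USB stick 2 (new)  [load 16/27]
  15 → USB stick 3 (new)  [load 15/27]
  14 → USB stick 4 (new)  [load 14/27]
  14 → USB stick 5 (new)  [load 14/27]
  13 → USB stick 4  [load 27/27]
  13 → USB stick 5  [load 27/27]
  12 → USB stick 3  [load 27/27]
  8 → USB stick 2  [load 24/27]
  6 → USB stick 1  [load 26/27]
  5 → USB stick 6 (new)  [load 5/27]
  5 → USB stick 6  [load 10/27]
  4 → USB stick 6  [load 14/27]
6 USB sticks opened.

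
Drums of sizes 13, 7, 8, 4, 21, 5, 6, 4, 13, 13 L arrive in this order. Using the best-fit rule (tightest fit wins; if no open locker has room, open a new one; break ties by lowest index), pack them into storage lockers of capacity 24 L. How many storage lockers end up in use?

  13 → locker 1 (new)  [load 13/24]
  7 → locker 1  [load 20/24]
  8 → locker 2 (new)  [load 8/24]
  4 → locker 1  [load 24/24]
  21 → locker 3 (new)  [load 21/24]
  5 → locker 2  [load 13/24]
  6 → locker 2  [load 19/24]
  4 → locker 2  [load 23/24]
  13 → locker 4 (new)  [load 13/24]
  13 → locker 5 (new)  [load 13/24]
5 storage lockers opened.

5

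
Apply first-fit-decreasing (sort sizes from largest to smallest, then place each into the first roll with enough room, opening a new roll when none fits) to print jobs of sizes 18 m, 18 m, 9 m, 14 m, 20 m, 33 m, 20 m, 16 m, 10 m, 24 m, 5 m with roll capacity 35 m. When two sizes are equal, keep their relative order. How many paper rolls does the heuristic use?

6

Sorted descending: 33, 24, 20, 20, 18, 18, 16, 14, 10, 9, 5.
  33 → roll 1 (new)  [load 33/35]
  24 → roll 2 (new)  [load 24/35]
  20 → roll 3 (new)  [load 20/35]
  20 → roll 4 (new)  [load 20/35]
  18 → roll 5 (new)  [load 18/35]
  18 → roll 6 (new)  [load 18/35]
  16 → roll 5  [load 34/35]
  14 → roll 3  [load 34/35]
  10 → roll 2  [load 34/35]
  9 → roll 4  [load 29/35]
  5 → roll 4  [load 34/35]
6 paper rolls opened.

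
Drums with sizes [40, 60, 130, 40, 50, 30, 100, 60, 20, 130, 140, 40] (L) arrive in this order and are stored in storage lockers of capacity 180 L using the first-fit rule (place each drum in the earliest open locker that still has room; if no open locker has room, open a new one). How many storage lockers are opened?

  40 → locker 1 (new)  [load 40/180]
  60 → locker 1  [load 100/180]
  130 → locker 2 (new)  [load 130/180]
  40 → locker 1  [load 140/180]
  50 → locker 2  [load 180/180]
  30 → locker 1  [load 170/180]
  100 → locker 3 (new)  [load 100/180]
  60 → locker 3  [load 160/180]
  20 → locker 3  [load 180/180]
  130 → locker 4 (new)  [load 130/180]
  140 → locker 5 (new)  [load 140/180]
  40 → locker 4  [load 170/180]
5 storage lockers opened.

5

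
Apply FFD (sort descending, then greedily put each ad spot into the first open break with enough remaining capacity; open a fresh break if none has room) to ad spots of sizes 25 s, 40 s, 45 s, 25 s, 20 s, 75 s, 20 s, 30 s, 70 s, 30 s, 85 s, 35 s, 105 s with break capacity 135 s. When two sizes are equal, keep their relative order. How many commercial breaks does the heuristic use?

5

Sorted descending: 105, 85, 75, 70, 45, 40, 35, 30, 30, 25, 25, 20, 20.
  105 → break 1 (new)  [load 105/135]
  85 → break 2 (new)  [load 85/135]
  75 → break 3 (new)  [load 75/135]
  70 → break 4 (new)  [load 70/135]
  45 → break 2  [load 130/135]
  40 → break 3  [load 115/135]
  35 → break 4  [load 105/135]
  30 → break 1  [load 135/135]
  30 → break 4  [load 135/135]
  25 → break 5 (new)  [load 25/135]
  25 → break 5  [load 50/135]
  20 → break 3  [load 135/135]
  20 → break 5  [load 70/135]
5 commercial breaks opened.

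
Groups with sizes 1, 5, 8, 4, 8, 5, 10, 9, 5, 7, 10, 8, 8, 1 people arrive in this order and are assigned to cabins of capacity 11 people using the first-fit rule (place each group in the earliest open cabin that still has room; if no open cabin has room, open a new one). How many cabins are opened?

  1 → cabin 1 (new)  [load 1/11]
  5 → cabin 1  [load 6/11]
  8 → cabin 2 (new)  [load 8/11]
  4 → cabin 1  [load 10/11]
  8 → cabin 3 (new)  [load 8/11]
  5 → cabin 4 (new)  [load 5/11]
  10 → cabin 5 (new)  [load 10/11]
  9 → cabin 6 (new)  [load 9/11]
  5 → cabin 4  [load 10/11]
  7 → cabin 7 (new)  [load 7/11]
  10 → cabin 8 (new)  [load 10/11]
  8 → cabin 9 (new)  [load 8/11]
  8 → cabin 10 (new)  [load 8/11]
  1 → cabin 1  [load 11/11]
10 cabins opened.

10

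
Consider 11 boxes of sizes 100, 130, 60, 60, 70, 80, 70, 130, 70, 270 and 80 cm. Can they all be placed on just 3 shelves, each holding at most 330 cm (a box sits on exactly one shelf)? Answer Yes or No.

No

Total = 1120 cm; ⌈1120/330⌉ = 4.
At least 4 shelves are required, but only 3 are allowed.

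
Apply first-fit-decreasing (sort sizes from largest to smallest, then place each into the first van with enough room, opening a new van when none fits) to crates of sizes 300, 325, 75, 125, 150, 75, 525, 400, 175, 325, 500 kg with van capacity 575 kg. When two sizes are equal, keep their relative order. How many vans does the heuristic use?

Sorted descending: 525, 500, 400, 325, 325, 300, 175, 150, 125, 75, 75.
  525 → van 1 (new)  [load 525/575]
  500 → van 2 (new)  [load 500/575]
  400 → van 3 (new)  [load 400/575]
  325 → van 4 (new)  [load 325/575]
  325 → van 5 (new)  [load 325/575]
  300 → van 6 (new)  [load 300/575]
  175 → van 3  [load 575/575]
  150 → van 4  [load 475/575]
  125 → van 5  [load 450/575]
  75 → van 2  [load 575/575]
  75 → van 4  [load 550/575]
6 vans opened.

6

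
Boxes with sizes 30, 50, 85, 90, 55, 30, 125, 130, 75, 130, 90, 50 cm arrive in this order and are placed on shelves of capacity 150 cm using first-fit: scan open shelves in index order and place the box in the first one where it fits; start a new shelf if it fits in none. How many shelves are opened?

8

  30 → shelf 1 (new)  [load 30/150]
  50 → shelf 1  [load 80/150]
  85 → shelf 2 (new)  [load 85/150]
  90 → shelf 3 (new)  [load 90/150]
  55 → shelf 1  [load 135/150]
  30 → shelf 2  [load 115/150]
  125 → shelf 4 (new)  [load 125/150]
  130 → shelf 5 (new)  [load 130/150]
  75 → shelf 6 (new)  [load 75/150]
  130 → shelf 7 (new)  [load 130/150]
  90 → shelf 8 (new)  [load 90/150]
  50 → shelf 3  [load 140/150]
8 shelves opened.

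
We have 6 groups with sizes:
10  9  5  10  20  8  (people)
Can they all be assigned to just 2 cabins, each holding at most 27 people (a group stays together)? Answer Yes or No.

Total = 62 people; ⌈62/27⌉ = 3.
At least 3 cabins are required, but only 2 are allowed.

No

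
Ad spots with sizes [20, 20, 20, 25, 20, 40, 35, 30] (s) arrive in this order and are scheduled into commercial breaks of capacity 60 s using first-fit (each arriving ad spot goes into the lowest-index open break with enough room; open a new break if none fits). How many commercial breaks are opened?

  20 → break 1 (new)  [load 20/60]
  20 → break 1  [load 40/60]
  20 → break 1  [load 60/60]
  25 → break 2 (new)  [load 25/60]
  20 → break 2  [load 45/60]
  40 → break 3 (new)  [load 40/60]
  35 → break 4 (new)  [load 35/60]
  30 → break 5 (new)  [load 30/60]
5 commercial breaks opened.

5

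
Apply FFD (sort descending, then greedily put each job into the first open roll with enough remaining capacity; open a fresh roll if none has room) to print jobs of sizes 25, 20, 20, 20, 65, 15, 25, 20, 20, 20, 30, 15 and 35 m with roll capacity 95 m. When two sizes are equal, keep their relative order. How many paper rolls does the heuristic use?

4

Sorted descending: 65, 35, 30, 25, 25, 20, 20, 20, 20, 20, 20, 15, 15.
  65 → roll 1 (new)  [load 65/95]
  35 → roll 2 (new)  [load 35/95]
  30 → roll 1  [load 95/95]
  25 → roll 2  [load 60/95]
  25 → roll 2  [load 85/95]
  20 → roll 3 (new)  [load 20/95]
  20 → roll 3  [load 40/95]
  20 → roll 3  [load 60/95]
  20 → roll 3  [load 80/95]
  20 → roll 4 (new)  [load 20/95]
  20 → roll 4  [load 40/95]
  15 → roll 3  [load 95/95]
  15 → roll 4  [load 55/95]
4 paper rolls opened.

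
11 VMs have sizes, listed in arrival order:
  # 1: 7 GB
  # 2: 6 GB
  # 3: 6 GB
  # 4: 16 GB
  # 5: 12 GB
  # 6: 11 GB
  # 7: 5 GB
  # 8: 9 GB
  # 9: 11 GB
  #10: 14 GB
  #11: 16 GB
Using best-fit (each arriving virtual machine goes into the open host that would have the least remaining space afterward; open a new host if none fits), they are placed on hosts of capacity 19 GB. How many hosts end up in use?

  7 → host 1 (new)  [load 7/19]
  6 → host 1  [load 13/19]
  6 → host 1  [load 19/19]
  16 → host 2 (new)  [load 16/19]
  12 → host 3 (new)  [load 12/19]
  11 → host 4 (new)  [load 11/19]
  5 → host 3  [load 17/19]
  9 → host 5 (new)  [load 9/19]
  11 → host 6 (new)  [load 11/19]
  14 → host 7 (new)  [load 14/19]
  16 → host 8 (new)  [load 16/19]
8 hosts opened.

8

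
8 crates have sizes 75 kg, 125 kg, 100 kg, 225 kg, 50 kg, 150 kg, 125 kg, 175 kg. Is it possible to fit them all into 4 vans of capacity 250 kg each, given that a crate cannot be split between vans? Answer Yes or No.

No

Total = 1025 kg; ⌈1025/250⌉ = 5.
At least 5 vans are required, but only 4 are allowed.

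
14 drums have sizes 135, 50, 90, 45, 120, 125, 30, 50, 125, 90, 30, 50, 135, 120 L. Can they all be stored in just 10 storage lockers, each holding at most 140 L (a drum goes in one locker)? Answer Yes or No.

A valid assignment using 10 storage lockers:
  locker 1: 135 = 135
  locker 2: 135 = 135
  locker 3: 125 = 125
  locker 4: 125 = 125
  locker 5: 120 = 120
  locker 6: 120 = 120
  locker 7: 90 + 50 = 140
  locker 8: 90 + 50 = 140
  locker 9: 50 + 45 + 30 = 125
  locker 10: 30 = 30
Every load is within 140 L, so 10 storage lockers suffice.

Yes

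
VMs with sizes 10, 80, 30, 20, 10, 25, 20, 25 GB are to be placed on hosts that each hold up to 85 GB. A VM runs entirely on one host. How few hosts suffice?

Total = 80 + 30 + 25 + 25 + 20 + 20 + 10 + 10 = 220 GB.
Lower bound: ⌈220/85⌉ = 3 hosts.
A packing using 3 hosts:
  host 1: 80 = 80
  host 2: 30 + 25 + 25 = 80
  host 3: 20 + 20 + 10 + 10 = 60
This matches the lower bound, so 3 is optimal.

3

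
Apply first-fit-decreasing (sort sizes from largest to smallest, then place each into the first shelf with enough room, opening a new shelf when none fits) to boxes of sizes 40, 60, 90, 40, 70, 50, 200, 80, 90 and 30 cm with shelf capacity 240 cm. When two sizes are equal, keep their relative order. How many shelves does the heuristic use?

Sorted descending: 200, 90, 90, 80, 70, 60, 50, 40, 40, 30.
  200 → shelf 1 (new)  [load 200/240]
  90 → shelf 2 (new)  [load 90/240]
  90 → shelf 2  [load 180/240]
  80 → shelf 3 (new)  [load 80/240]
  70 → shelf 3  [load 150/240]
  60 → shelf 2  [load 240/240]
  50 → shelf 3  [load 200/240]
  40 → shelf 1  [load 240/240]
  40 → shelf 3  [load 240/240]
  30 → shelf 4 (new)  [load 30/240]
4 shelves opened.

4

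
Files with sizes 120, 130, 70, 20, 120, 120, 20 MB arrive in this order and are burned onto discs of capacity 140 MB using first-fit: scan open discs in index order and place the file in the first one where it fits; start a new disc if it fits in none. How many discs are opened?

  120 → disc 1 (new)  [load 120/140]
  130 → disc 2 (new)  [load 130/140]
  70 → disc 3 (new)  [load 70/140]
  20 → disc 1  [load 140/140]
  120 → disc 4 (new)  [load 120/140]
  120 → disc 5 (new)  [load 120/140]
  20 → disc 3  [load 90/140]
5 discs opened.

5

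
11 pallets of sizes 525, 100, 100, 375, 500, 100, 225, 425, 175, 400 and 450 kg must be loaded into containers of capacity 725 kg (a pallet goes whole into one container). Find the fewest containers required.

6

Total = 525 + 500 + 450 + 425 + 400 + 375 + 225 + 175 + 100 + 100 + 100 = 3375 kg.
Lower bound: ⌈3375/725⌉ = 5 containers.
Also, 6 pallets each exceed 725/2 kg, and no two of those can share a container, so at least 6 containers are needed.
A packing using 6 containers:
  container 1: 525 + 175 = 700
  container 2: 500 + 225 = 725
  container 3: 450 + 100 + 100 = 650
  container 4: 425 + 100 = 525
  container 5: 400 = 400
  container 6: 375 = 375
This matches the lower bound, so 6 is optimal.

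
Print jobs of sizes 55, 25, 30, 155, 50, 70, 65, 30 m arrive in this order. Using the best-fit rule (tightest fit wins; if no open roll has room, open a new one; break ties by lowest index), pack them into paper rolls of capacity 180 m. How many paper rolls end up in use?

  55 → roll 1 (new)  [load 55/180]
  25 → roll 1  [load 80/180]
  30 → roll 1  [load 110/180]
  155 → roll 2 (new)  [load 155/180]
  50 → roll 1  [load 160/180]
  70 → roll 3 (new)  [load 70/180]
  65 → roll 3  [load 135/180]
  30 → roll 3  [load 165/180]
3 paper rolls opened.

3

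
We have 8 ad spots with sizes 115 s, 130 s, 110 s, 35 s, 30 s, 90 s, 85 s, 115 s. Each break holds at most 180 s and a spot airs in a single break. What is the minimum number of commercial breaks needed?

5

Total = 130 + 115 + 115 + 110 + 90 + 85 + 35 + 30 = 710 s.
Lower bound: ⌈710/180⌉ = 4 commercial breaks.
A packing using 5 commercial breaks:
  break 1: 130 + 35 = 165
  break 2: 115 + 30 = 145
  break 3: 115 = 115
  break 4: 110 = 110
  break 5: 90 + 85 = 175
No arrangement into 4 commercial breaks stays within capacity, so 5 is optimal.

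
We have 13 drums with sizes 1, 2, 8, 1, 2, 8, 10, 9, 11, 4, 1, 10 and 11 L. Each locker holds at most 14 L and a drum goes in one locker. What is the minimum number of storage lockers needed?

7

Total = 11 + 11 + 10 + 10 + 9 + 8 + 8 + 4 + 2 + 2 + 1 + 1 + 1 = 78 L.
Lower bound: ⌈78/14⌉ = 6 storage lockers.
Also, 7 drums each exceed 7 L, and no two of those can share a locker, so at least 7 storage lockers are needed.
A packing using 7 storage lockers:
  locker 1: 11 + 2 + 1 = 14
  locker 2: 11 + 2 + 1 = 14
  locker 3: 10 + 4 = 14
  locker 4: 10 + 1 = 11
  locker 5: 9 = 9
  locker 6: 8 = 8
  locker 7: 8 = 8
This matches the lower bound, so 7 is optimal.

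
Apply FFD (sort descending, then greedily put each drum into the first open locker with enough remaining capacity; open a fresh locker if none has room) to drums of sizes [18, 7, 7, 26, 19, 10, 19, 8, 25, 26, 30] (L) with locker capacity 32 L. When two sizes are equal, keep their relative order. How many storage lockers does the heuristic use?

7

Sorted descending: 30, 26, 26, 25, 19, 19, 18, 10, 8, 7, 7.
  30 → locker 1 (new)  [load 30/32]
  26 → locker 2 (new)  [load 26/32]
  26 → locker 3 (new)  [load 26/32]
  25 → locker 4 (new)  [load 25/32]
  19 → locker 5 (new)  [load 19/32]
  19 → locker 6 (new)  [load 19/32]
  18 → locker 7 (new)  [load 18/32]
  10 → locker 5  [load 29/32]
  8 → locker 6  [load 27/32]
  7 → locker 4  [load 32/32]
  7 → locker 7  [load 25/32]
7 storage lockers opened.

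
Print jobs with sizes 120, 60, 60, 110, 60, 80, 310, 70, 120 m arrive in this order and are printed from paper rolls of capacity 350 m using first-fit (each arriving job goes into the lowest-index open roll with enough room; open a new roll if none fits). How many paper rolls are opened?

  120 → roll 1 (new)  [load 120/350]
  60 → roll 1  [load 180/350]
  60 → roll 1  [load 240/350]
  110 → roll 1  [load 350/350]
  60 → roll 2 (new)  [load 60/350]
  80 → roll 2  [load 140/350]
  310 → roll 3 (new)  [load 310/350]
  70 → roll 2  [load 210/350]
  120 → roll 2  [load 330/350]
3 paper rolls opened.

3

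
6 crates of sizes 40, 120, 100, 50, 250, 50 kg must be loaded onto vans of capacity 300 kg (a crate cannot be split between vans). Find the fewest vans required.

3

Total = 250 + 120 + 100 + 50 + 50 + 40 = 610 kg.
Lower bound: ⌈610/300⌉ = 3 vans.
A packing using 3 vans:
  van 1: 250 + 50 = 300
  van 2: 120 + 100 + 50 = 270
  van 3: 40 = 40
This matches the lower bound, so 3 is optimal.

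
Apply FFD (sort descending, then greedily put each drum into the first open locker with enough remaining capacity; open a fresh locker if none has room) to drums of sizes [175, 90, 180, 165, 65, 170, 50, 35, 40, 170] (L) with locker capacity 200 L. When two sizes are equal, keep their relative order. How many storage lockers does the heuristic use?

Sorted descending: 180, 175, 170, 170, 165, 90, 65, 50, 40, 35.
  180 → locker 1 (new)  [load 180/200]
  175 → locker 2 (new)  [load 175/200]
  170 → locker 3 (new)  [load 170/200]
  170 → locker 4 (new)  [load 170/200]
  165 → locker 5 (new)  [load 165/200]
  90 → locker 6 (new)  [load 90/200]
  65 → locker 6  [load 155/200]
  50 → locker 7 (new)  [load 50/200]
  40 → locker 6  [load 195/200]
  35 → locker 5  [load 200/200]
7 storage lockers opened.

7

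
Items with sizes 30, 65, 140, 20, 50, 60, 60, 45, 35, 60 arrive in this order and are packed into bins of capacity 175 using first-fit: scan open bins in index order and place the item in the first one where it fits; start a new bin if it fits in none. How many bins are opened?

4

  30 → bin 1 (new)  [load 30/175]
  65 → bin 1  [load 95/175]
  140 → bin 2 (new)  [load 140/175]
  20 → bin 1  [load 115/175]
  50 → bin 1  [load 165/175]
  60 → bin 3 (new)  [load 60/175]
  60 → bin 3  [load 120/175]
  45 → bin 3  [load 165/175]
  35 → bin 2  [load 175/175]
  60 → bin 4 (new)  [load 60/175]
4 bins opened.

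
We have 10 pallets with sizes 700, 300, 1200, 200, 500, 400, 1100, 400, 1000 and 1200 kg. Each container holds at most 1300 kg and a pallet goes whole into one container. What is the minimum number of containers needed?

6

Total = 1200 + 1200 + 1100 + 1000 + 700 + 500 + 400 + 400 + 300 + 200 = 7000 kg.
Lower bound: ⌈7000/1300⌉ = 6 containers.
A packing using 6 containers:
  container 1: 1200 = 1200
  container 2: 1200 = 1200
  container 3: 1100 + 200 = 1300
  container 4: 1000 + 300 = 1300
  container 5: 700 + 500 = 1200
  container 6: 400 + 400 = 800
This matches the lower bound, so 6 is optimal.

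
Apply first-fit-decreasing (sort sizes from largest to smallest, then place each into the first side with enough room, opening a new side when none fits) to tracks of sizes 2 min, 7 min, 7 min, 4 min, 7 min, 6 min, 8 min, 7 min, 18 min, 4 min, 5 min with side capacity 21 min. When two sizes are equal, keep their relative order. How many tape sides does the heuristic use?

4

Sorted descending: 18, 8, 7, 7, 7, 7, 6, 5, 4, 4, 2.
  18 → side 1 (new)  [load 18/21]
  8 → side 2 (new)  [load 8/21]
  7 → side 2  [load 15/21]
  7 → side 3 (new)  [load 7/21]
  7 → side 3  [load 14/21]
  7 → side 3  [load 21/21]
  6 → side 2  [load 21/21]
  5 → side 4 (new)  [load 5/21]
  4 → side 4  [load 9/21]
  4 → side 4  [load 13/21]
  2 → side 1  [load 20/21]
4 tape sides opened.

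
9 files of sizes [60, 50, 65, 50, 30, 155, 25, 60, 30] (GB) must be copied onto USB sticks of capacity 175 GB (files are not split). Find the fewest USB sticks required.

Total = 155 + 65 + 60 + 60 + 50 + 50 + 30 + 30 + 25 = 525 GB.
Lower bound: ⌈525/175⌉ = 3 USB sticks.
A packing using 4 USB sticks:
  USB stick 1: 155 = 155
  USB stick 2: 65 + 60 + 50 = 175
  USB stick 3: 60 + 50 + 30 + 30 = 170
  USB stick 4: 25 = 25
No arrangement into 3 USB sticks stays within capacity, so 4 is optimal.

4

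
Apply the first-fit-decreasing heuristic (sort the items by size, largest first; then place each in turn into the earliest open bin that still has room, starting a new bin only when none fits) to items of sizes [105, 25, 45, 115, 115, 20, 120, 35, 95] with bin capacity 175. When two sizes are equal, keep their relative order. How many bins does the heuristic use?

Sorted descending: 120, 115, 115, 105, 95, 45, 35, 25, 20.
  120 → bin 1 (new)  [load 120/175]
  115 → bin 2 (new)  [load 115/175]
  115 → bin 3 (new)  [load 115/175]
  105 → bin 4 (new)  [load 105/175]
  95 → bin 5 (new)  [load 95/175]
  45 → bin 1  [load 165/175]
  35 → bin 2  [load 150/175]
  25 → bin 2  [load 175/175]
  20 → bin 3  [load 135/175]
5 bins opened.

5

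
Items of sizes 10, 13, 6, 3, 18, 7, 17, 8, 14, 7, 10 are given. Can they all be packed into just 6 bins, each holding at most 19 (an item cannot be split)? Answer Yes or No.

Total = 113; ⌈113/19⌉ = 6.
The bound of 6 does not rule out 6, but exhaustive search shows no assignment into 6 bins of capacity 19 exists — the minimum is 7.

No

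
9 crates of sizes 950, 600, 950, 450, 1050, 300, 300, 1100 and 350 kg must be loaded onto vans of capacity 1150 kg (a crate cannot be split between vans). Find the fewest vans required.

6

Total = 1100 + 1050 + 950 + 950 + 600 + 450 + 350 + 300 + 300 = 6050 kg.
Lower bound: ⌈6050/1150⌉ = 6 vans.
A packing using 6 vans:
  van 1: 1100 = 1100
  van 2: 1050 = 1050
  van 3: 950 = 950
  van 4: 950 = 950
  van 5: 600 + 450 = 1050
  van 6: 350 + 300 + 300 = 950
This matches the lower bound, so 6 is optimal.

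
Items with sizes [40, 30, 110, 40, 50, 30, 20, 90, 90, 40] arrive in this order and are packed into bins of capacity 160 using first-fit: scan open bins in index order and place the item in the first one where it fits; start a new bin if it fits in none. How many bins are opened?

  40 → bin 1 (new)  [load 40/160]
  30 → bin 1  [load 70/160]
  110 → bin 2 (new)  [load 110/160]
  40 → bin 1  [load 110/160]
  50 → bin 1  [load 160/160]
  30 → bin 2  [load 140/160]
  20 → bin 2  [load 160/160]
  90 → bin 3 (new)  [load 90/160]
  90 → bin 4 (new)  [load 90/160]
  40 → bin 3  [load 130/160]
4 bins opened.

4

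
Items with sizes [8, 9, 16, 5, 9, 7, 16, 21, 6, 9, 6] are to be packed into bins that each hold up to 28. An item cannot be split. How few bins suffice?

Total = 21 + 16 + 16 + 9 + 9 + 9 + 8 + 7 + 6 + 6 + 5 = 112.
Lower bound: ⌈112/28⌉ = 4 bins.
A packing using 5 bins:
  bin 1: 21 + 7 = 28
  bin 2: 16 + 9 = 25
  bin 3: 16 + 9 = 25
  bin 4: 9 + 8 + 6 + 5 = 28
  bin 5: 6 = 6
No arrangement into 4 bins stays within capacity, so 5 is optimal.

5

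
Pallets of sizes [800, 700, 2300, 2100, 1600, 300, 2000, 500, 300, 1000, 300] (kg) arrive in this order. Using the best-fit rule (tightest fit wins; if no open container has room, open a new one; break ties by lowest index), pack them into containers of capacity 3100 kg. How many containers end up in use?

4

  800 → container 1 (new)  [load 800/3100]
  700 → container 1  [load 1500/3100]
  2300 → container 2 (new)  [load 2300/3100]
  2100 → container 3 (new)  [load 2100/3100]
  1600 → container 1  [load 3100/3100]
  300 → container 2  [load 2600/3100]
  2000 → container 4 (new)  [load 2000/3100]
  500 → container 2  [load 3100/3100]
  300 → container 3  [load 2400/3100]
  1000 → container 4  [load 3000/3100]
  300 → container 3  [load 2700/3100]
4 containers opened.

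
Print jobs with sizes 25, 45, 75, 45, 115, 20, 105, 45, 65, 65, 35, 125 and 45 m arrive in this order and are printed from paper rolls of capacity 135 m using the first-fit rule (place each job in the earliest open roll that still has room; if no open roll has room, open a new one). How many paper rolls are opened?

7

  25 → roll 1 (new)  [load 25/135]
  45 → roll 1  [load 70/135]
  75 → roll 2 (new)  [load 75/135]
  45 → roll 1  [load 115/135]
  115 → roll 3 (new)  [load 115/135]
  20 → roll 1  [load 135/135]
  105 → roll 4 (new)  [load 105/135]
  45 → roll 2  [load 120/135]
  65 → roll 5 (new)  [load 65/135]
  65 → roll 5  [load 130/135]
  35 → roll 6 (new)  [load 35/135]
  125 → roll 7 (new)  [load 125/135]
  45 → roll 6  [load 80/135]
7 paper rolls opened.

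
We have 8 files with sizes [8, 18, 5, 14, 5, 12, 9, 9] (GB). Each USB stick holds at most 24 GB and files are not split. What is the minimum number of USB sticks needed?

Total = 18 + 14 + 12 + 9 + 9 + 8 + 5 + 5 = 80 GB.
Lower bound: ⌈80/24⌉ = 4 USB sticks.
A packing using 4 USB sticks:
  USB stick 1: 18 + 5 = 23
  USB stick 2: 14 + 9 = 23
  USB stick 3: 12 + 9 = 21
  USB stick 4: 8 + 5 = 13
This matches the lower bound, so 4 is optimal.

4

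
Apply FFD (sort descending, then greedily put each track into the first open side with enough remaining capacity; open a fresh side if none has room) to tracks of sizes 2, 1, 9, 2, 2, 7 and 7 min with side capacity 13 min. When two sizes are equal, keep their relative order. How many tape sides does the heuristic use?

Sorted descending: 9, 7, 7, 2, 2, 2, 1.
  9 → side 1 (new)  [load 9/13]
  7 → side 2 (new)  [load 7/13]
  7 → side 3 (new)  [load 7/13]
  2 → side 1  [load 11/13]
  2 → side 1  [load 13/13]
  2 → side 2  [load 9/13]
  1 → side 2  [load 10/13]
3 tape sides opened.

3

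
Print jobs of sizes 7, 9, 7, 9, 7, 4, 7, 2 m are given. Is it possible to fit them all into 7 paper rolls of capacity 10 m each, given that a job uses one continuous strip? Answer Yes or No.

A valid assignment using 7 paper rolls:
  roll 1: 9 = 9
  roll 2: 9 = 9
  roll 3: 7 + 2 = 9
  roll 4: 7 = 7
  roll 5: 7 = 7
  roll 6: 7 = 7
  roll 7: 4 = 4
Every load is within 10 m, so 7 paper rolls suffice.

Yes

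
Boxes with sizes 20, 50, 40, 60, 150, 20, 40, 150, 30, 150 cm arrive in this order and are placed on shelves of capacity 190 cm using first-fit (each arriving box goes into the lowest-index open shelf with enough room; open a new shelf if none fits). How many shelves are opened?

4

  20 → shelf 1 (new)  [load 20/190]
  50 → shelf 1  [load 70/190]
  40 → shelf 1  [load 110/190]
  60 → shelf 1  [load 170/190]
  150 → shelf 2 (new)  [load 150/190]
  20 → shelf 1  [load 190/190]
  40 → shelf 2  [load 190/190]
  150 → shelf 3 (new)  [load 150/190]
  30 → shelf 3  [load 180/190]
  150 → shelf 4 (new)  [load 150/190]
4 shelves opened.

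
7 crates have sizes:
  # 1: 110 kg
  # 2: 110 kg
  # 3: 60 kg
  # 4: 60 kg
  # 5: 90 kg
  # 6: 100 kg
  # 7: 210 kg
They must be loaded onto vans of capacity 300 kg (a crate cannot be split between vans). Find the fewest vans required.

Total = 210 + 110 + 110 + 100 + 90 + 60 + 60 = 740 kg.
Lower bound: ⌈740/300⌉ = 3 vans.
A packing using 3 vans:
  van 1: 210 + 90 = 300
  van 2: 110 + 110 + 60 = 280
  van 3: 100 + 60 = 160
This matches the lower bound, so 3 is optimal.

3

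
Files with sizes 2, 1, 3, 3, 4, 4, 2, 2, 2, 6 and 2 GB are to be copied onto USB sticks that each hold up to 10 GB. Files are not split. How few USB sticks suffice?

4

Total = 6 + 4 + 4 + 3 + 3 + 2 + 2 + 2 + 2 + 2 + 1 = 31 GB.
Lower bound: ⌈31/10⌉ = 4 USB sticks.
A packing using 4 USB sticks:
  USB stick 1: 6 + 4 = 10
  USB stick 2: 4 + 3 + 3 = 10
  USB stick 3: 2 + 2 + 2 + 2 + 2 = 10
  USB stick 4: 1 = 1
This matches the lower bound, so 4 is optimal.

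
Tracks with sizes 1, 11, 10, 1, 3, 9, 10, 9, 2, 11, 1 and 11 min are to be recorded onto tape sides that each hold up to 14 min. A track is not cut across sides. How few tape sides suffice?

7

Total = 11 + 11 + 11 + 10 + 10 + 9 + 9 + 3 + 2 + 1 + 1 + 1 = 79 min.
Lower bound: ⌈79/14⌉ = 6 tape sides.
Also, 7 tracks each exceed 7 min, and no two of those can share a side, so at least 7 tape sides are needed.
A packing using 7 tape sides:
  side 1: 11 + 3 = 14
  side 2: 11 + 2 + 1 = 14
  side 3: 11 + 1 + 1 = 13
  side 4: 10 = 10
  side 5: 10 = 10
  side 6: 9 = 9
  side 7: 9 = 9
This matches the lower bound, so 7 is optimal.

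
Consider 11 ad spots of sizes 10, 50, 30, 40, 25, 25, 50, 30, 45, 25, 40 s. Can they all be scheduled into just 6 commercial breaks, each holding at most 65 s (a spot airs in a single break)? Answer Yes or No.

No

Total = 370 s; ⌈370/65⌉ = 6.
The bound of 6 does not rule out 6, but exhaustive search shows no assignment into 6 commercial breaks of capacity 65 s exists — the minimum is 7.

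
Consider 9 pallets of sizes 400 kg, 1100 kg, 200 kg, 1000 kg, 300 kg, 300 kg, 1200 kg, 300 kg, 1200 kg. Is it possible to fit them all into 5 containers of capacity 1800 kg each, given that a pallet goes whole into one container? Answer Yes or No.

A valid assignment using 4 containers:
  container 1: 1200 + 400 + 200 = 1800
  container 2: 1200 + 300 + 300 = 1800
  container 3: 1100 + 300 = 1400
  container 4: 1000 = 1000
That uses only 4 ≤ 5, so 5 containers are enough.

Yes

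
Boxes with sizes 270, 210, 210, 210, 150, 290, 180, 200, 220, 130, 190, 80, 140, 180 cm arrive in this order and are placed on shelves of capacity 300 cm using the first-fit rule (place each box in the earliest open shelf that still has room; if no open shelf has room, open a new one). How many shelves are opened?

  270 → shelf 1 (new)  [load 270/300]
  210 → shelf 2 (new)  [load 210/300]
  210 → shelf 3 (new)  [load 210/300]
  210 → shelf 4 (new)  [load 210/300]
  150 → shelf 5 (new)  [load 150/300]
  290 → shelf 6 (new)  [load 290/300]
  180 → shelf 7 (new)  [load 180/300]
  200 → shelf 8 (new)  [load 200/300]
  220 → shelf 9 (new)  [load 220/300]
  130 → shelf 5  [load 280/300]
  190 → shelf 10 (new)  [load 190/300]
  80 → shelf 2  [load 290/300]
  140 → shelf 11 (new)  [load 140/300]
  180 → shelf 12 (new)  [load 180/300]
12 shelves opened.

12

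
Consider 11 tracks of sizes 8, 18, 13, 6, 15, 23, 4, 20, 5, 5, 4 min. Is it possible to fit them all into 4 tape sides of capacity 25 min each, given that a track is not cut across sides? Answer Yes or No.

Total = 121 min; ⌈121/25⌉ = 5.
At least 5 tape sides are required, but only 4 are allowed.

No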